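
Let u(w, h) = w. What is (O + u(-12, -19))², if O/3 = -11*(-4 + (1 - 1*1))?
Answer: 14400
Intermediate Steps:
O = 132 (O = 3*(-11*(-4 + (1 - 1*1))) = 3*(-11*(-4 + (1 - 1))) = 3*(-11*(-4 + 0)) = 3*(-11*(-4)) = 3*44 = 132)
(O + u(-12, -19))² = (132 - 12)² = 120² = 14400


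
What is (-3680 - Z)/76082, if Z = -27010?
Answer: 11665/38041 ≈ 0.30664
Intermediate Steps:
(-3680 - Z)/76082 = (-3680 - 1*(-27010))/76082 = (-3680 + 27010)*(1/76082) = 23330*(1/76082) = 11665/38041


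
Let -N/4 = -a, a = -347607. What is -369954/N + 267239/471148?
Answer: 1166409563/1399780708 ≈ 0.83328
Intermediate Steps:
N = -1390428 (N = -(-4)*(-347607) = -4*347607 = -1390428)
-369954/N + 267239/471148 = -369954/(-1390428) + 267239/471148 = -369954*(-1/1390428) + 267239*(1/471148) = 1581/5942 + 267239/471148 = 1166409563/1399780708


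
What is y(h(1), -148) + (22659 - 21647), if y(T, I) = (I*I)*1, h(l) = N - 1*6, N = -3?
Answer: 22916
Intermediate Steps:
h(l) = -9 (h(l) = -3 - 1*6 = -3 - 6 = -9)
y(T, I) = I² (y(T, I) = I²*1 = I²)
y(h(1), -148) + (22659 - 21647) = (-148)² + (22659 - 21647) = 21904 + 1012 = 22916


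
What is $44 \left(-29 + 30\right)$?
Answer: $44$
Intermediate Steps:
$44 \left(-29 + 30\right) = 44 \cdot 1 = 44$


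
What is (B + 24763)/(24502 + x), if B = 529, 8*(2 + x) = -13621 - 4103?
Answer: 50584/44569 ≈ 1.1350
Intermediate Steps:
x = -4435/2 (x = -2 + (-13621 - 4103)/8 = -2 + (⅛)*(-17724) = -2 - 4431/2 = -4435/2 ≈ -2217.5)
(B + 24763)/(24502 + x) = (529 + 24763)/(24502 - 4435/2) = 25292/(44569/2) = 25292*(2/44569) = 50584/44569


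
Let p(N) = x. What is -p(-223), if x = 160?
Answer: -160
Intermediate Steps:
p(N) = 160
-p(-223) = -1*160 = -160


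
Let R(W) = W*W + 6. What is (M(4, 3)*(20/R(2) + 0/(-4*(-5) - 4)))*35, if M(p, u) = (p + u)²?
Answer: 3430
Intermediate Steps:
R(W) = 6 + W² (R(W) = W² + 6 = 6 + W²)
(M(4, 3)*(20/R(2) + 0/(-4*(-5) - 4)))*35 = ((4 + 3)²*(20/(6 + 2²) + 0/(-4*(-5) - 4)))*35 = (7²*(20/(6 + 4) + 0/(20 - 4)))*35 = (49*(20/10 + 0/16))*35 = (49*(20*(⅒) + 0*(1/16)))*35 = (49*(2 + 0))*35 = (49*2)*35 = 98*35 = 3430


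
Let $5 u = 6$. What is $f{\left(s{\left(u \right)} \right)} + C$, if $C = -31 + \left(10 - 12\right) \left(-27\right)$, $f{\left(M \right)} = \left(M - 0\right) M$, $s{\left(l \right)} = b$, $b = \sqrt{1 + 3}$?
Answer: $27$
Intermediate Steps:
$u = \frac{6}{5}$ ($u = \frac{1}{5} \cdot 6 = \frac{6}{5} \approx 1.2$)
$b = 2$ ($b = \sqrt{4} = 2$)
$s{\left(l \right)} = 2$
$f{\left(M \right)} = M^{2}$ ($f{\left(M \right)} = \left(M + 0\right) M = M M = M^{2}$)
$C = 23$ ($C = -31 - -54 = -31 + 54 = 23$)
$f{\left(s{\left(u \right)} \right)} + C = 2^{2} + 23 = 4 + 23 = 27$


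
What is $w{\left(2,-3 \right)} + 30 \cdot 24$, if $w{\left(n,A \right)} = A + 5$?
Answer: $722$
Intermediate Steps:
$w{\left(n,A \right)} = 5 + A$
$w{\left(2,-3 \right)} + 30 \cdot 24 = \left(5 - 3\right) + 30 \cdot 24 = 2 + 720 = 722$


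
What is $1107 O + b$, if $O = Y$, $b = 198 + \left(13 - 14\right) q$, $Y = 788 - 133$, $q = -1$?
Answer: $725284$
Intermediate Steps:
$Y = 655$
$b = 199$ ($b = 198 + \left(13 - 14\right) \left(-1\right) = 198 - -1 = 198 + 1 = 199$)
$O = 655$
$1107 O + b = 1107 \cdot 655 + 199 = 725085 + 199 = 725284$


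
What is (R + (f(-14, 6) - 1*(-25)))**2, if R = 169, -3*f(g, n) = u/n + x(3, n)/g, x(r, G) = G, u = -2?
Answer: 149768644/3969 ≈ 37735.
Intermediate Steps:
f(g, n) = 2/(3*n) - n/(3*g) (f(g, n) = -(-2/n + n/g)/3 = 2/(3*n) - n/(3*g))
(R + (f(-14, 6) - 1*(-25)))**2 = (169 + (((2/3)/6 - 1/3*6/(-14)) - 1*(-25)))**2 = (169 + (((2/3)*(1/6) - 1/3*6*(-1/14)) + 25))**2 = (169 + ((1/9 + 1/7) + 25))**2 = (169 + (16/63 + 25))**2 = (169 + 1591/63)**2 = (12238/63)**2 = 149768644/3969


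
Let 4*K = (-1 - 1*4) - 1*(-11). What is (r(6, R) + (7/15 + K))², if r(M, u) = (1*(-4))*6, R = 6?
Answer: 436921/900 ≈ 485.47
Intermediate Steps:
r(M, u) = -24 (r(M, u) = -4*6 = -24)
K = 3/2 (K = ((-1 - 1*4) - 1*(-11))/4 = ((-1 - 4) + 11)/4 = (-5 + 11)/4 = (¼)*6 = 3/2 ≈ 1.5000)
(r(6, R) + (7/15 + K))² = (-24 + (7/15 + 3/2))² = (-24 + 59/30)² = (-661/30)² = 436921/900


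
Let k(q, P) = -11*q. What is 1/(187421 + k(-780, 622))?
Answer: 1/196001 ≈ 5.1020e-6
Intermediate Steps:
1/(187421 + k(-780, 622)) = 1/(187421 - 11*(-780)) = 1/(187421 + 8580) = 1/196001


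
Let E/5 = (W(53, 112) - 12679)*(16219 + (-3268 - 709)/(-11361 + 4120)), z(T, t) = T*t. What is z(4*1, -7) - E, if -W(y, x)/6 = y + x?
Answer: 8026829991072/7241 ≈ 1.1085e+9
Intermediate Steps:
W(y, x) = -6*x - 6*y (W(y, x) = -6*(y + x) = -6*(x + y) = -6*x - 6*y)
E = -8026830193820/7241 (E = 5*(((-6*112 - 6*53) - 12679)*(16219 + (-3268 - 709)/(-11361 + 4120))) = 5*(((-672 - 318) - 12679)*(16219 - 3977/(-7241))) = 5*((-990 - 12679)*(16219 - 3977*(-1/7241))) = 5*(-13669*(16219 + 3977/7241)) = 5*(-13669*117445756/7241) = 5*(-1605366038764/7241) = -8026830193820/7241 ≈ -1.1085e+9)
z(4*1, -7) - E = (4*1)*(-7) - 1*(-8026830193820/7241) = 4*(-7) + 8026830193820/7241 = -28 + 8026830193820/7241 = 8026829991072/7241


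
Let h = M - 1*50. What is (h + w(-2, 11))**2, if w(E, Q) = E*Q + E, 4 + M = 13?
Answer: 4225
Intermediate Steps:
M = 9 (M = -4 + 13 = 9)
w(E, Q) = E + E*Q
h = -41 (h = 9 - 1*50 = 9 - 50 = -41)
(h + w(-2, 11))**2 = (-41 - 2*(1 + 11))**2 = (-41 - 2*12)**2 = (-41 - 24)**2 = (-65)**2 = 4225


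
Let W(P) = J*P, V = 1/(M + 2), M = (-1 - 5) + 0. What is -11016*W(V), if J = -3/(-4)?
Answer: 4131/2 ≈ 2065.5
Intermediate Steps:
M = -6 (M = -6 + 0 = -6)
V = -1/4 (V = 1/(-6 + 2) = 1/(-4) = -1/4 ≈ -0.25000)
J = 3/4 (J = -3*(-1/4) = 3/4 ≈ 0.75000)
W(P) = 3*P/4
-11016*W(V) = -8262*(-1)/4 = -11016*(-3/16) = 4131/2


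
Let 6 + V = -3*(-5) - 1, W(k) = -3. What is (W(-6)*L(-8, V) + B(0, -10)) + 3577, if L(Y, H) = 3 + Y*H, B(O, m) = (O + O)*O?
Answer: 3760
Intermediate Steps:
B(O, m) = 2*O² (B(O, m) = (2*O)*O = 2*O²)
V = 8 (V = -6 + (-3*(-5) - 1) = -6 + (15 - 1) = -6 + 14 = 8)
L(Y, H) = 3 + H*Y
(W(-6)*L(-8, V) + B(0, -10)) + 3577 = (-3*(3 + 8*(-8)) + 2*0²) + 3577 = (-3*(3 - 64) + 2*0) + 3577 = (-3*(-61) + 0) + 3577 = (183 + 0) + 3577 = 183 + 3577 = 3760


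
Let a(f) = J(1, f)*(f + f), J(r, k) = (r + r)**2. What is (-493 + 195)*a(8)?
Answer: -19072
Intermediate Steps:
J(r, k) = 4*r**2 (J(r, k) = (2*r)**2 = 4*r**2)
a(f) = 8*f (a(f) = (4*1**2)*(f + f) = (4*1)*(2*f) = 4*(2*f) = 8*f)
(-493 + 195)*a(8) = (-493 + 195)*(8*8) = -298*64 = -19072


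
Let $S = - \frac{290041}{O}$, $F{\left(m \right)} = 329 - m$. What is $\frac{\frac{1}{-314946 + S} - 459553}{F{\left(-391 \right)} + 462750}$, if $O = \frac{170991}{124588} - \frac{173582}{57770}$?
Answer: $- \frac{123501565611137942469}{124554231204859116220} \approx -0.99155$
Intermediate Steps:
$O = - \frac{5874042073}{3598724380}$ ($O = 170991 \cdot \frac{1}{124588} - \frac{86791}{28885} = \frac{170991}{124588} - \frac{86791}{28885} = - \frac{5874042073}{3598724380} \approx -1.6323$)
$S = \frac{1043777617899580}{5874042073}$ ($S = - \frac{290041}{- \frac{5874042073}{3598724380}} = \left(-290041\right) \left(- \frac{3598724380}{5874042073}\right) = \frac{1043777617899580}{5874042073} \approx 1.7769 \cdot 10^{5}$)
$\frac{\frac{1}{-314946 + S} - 459553}{F{\left(-391 \right)} + 462750} = \frac{\frac{1}{-314946 + \frac{1043777617899580}{5874042073}} - 459553}{\left(329 - -391\right) + 462750} = \frac{\frac{1}{- \frac{806228436823478}{5874042073}} - 459553}{\left(329 + 391\right) + 462750} = \frac{- \frac{5874042073}{806228436823478} - 459553}{720 + 462750} = - \frac{370504696833413827407}{806228436823478 \cdot 463470} = \left(- \frac{370504696833413827407}{806228436823478}\right) \frac{1}{463470} = - \frac{123501565611137942469}{124554231204859116220}$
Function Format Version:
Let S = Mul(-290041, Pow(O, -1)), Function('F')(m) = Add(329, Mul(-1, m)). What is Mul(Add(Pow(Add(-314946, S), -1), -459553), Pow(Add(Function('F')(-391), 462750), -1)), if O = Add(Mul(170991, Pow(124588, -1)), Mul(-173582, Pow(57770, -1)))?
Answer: Rational(-123501565611137942469, 124554231204859116220) ≈ -0.99155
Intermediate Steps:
O = Rational(-5874042073, 3598724380) (O = Add(Mul(170991, Rational(1, 124588)), Mul(-173582, Rational(1, 57770))) = Add(Rational(170991, 124588), Rational(-86791, 28885)) = Rational(-5874042073, 3598724380) ≈ -1.6323)
S = Rational(1043777617899580, 5874042073) (S = Mul(-290041, Pow(Rational(-5874042073, 3598724380), -1)) = Mul(-290041, Rational(-3598724380, 5874042073)) = Rational(1043777617899580, 5874042073) ≈ 1.7769e+5)
Mul(Add(Pow(Add(-314946, S), -1), -459553), Pow(Add(Function('F')(-391), 462750), -1)) = Mul(Add(Pow(Add(-314946, Rational(1043777617899580, 5874042073)), -1), -459553), Pow(Add(Add(329, Mul(-1, -391)), 462750), -1)) = Mul(Add(Pow(Rational(-806228436823478, 5874042073), -1), -459553), Pow(Add(Add(329, 391), 462750), -1)) = Mul(Add(Rational(-5874042073, 806228436823478), -459553), Pow(Add(720, 462750), -1)) = Mul(Rational(-370504696833413827407, 806228436823478), Pow(463470, -1)) = Mul(Rational(-370504696833413827407, 806228436823478), Rational(1, 463470)) = Rational(-123501565611137942469, 124554231204859116220)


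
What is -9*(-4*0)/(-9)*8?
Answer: 0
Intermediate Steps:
-9*(-4*0)/(-9)*8 = -0*(-1)/9*8 = -9*0*8 = 0*8 = 0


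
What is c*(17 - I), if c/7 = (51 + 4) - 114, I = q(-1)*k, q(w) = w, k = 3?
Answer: -8260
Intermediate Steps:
I = -3 (I = -1*3 = -3)
c = -413 (c = 7*((51 + 4) - 114) = 7*(55 - 114) = 7*(-59) = -413)
c*(17 - I) = -413*(17 - 1*(-3)) = -413*(17 + 3) = -413*20 = -8260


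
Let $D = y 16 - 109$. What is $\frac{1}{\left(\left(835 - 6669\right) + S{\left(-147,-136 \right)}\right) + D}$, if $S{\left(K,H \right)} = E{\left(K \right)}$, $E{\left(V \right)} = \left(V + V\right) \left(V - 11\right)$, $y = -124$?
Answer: $\frac{1}{38525} \approx 2.5957 \cdot 10^{-5}$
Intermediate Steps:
$E{\left(V \right)} = 2 V \left(-11 + V\right)$
$S{\left(K,H \right)} = 2 K \left(-11 + K\right)$
$D = -2093$ ($D = \left(-124\right) 16 - 109 = -1984 - 109 = -2093$)
$\frac{1}{\left(\left(835 - 6669\right) + S{\left(-147,-136 \right)}\right) + D} = \frac{1}{\left(\left(835 - 6669\right) + 2 \left(-147\right) \left(-11 - 147\right)\right) - 2093} = \frac{1}{\left(-5834 + 2 \left(-147\right) \left(-158\right)\right) - 2093} = \frac{1}{\left(-5834 + 46452\right) - 2093} = \frac{1}{40618 - 2093} = \frac{1}{38525}$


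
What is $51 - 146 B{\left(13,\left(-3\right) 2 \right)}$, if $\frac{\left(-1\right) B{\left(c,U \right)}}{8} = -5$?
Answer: $-5789$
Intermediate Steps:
$B{\left(c,U \right)} = 40$ ($B{\left(c,U \right)} = \left(-8\right) \left(-5\right) = 40$)
$51 - 146 B{\left(13,\left(-3\right) 2 \right)} = 51 - 5840 = -5789$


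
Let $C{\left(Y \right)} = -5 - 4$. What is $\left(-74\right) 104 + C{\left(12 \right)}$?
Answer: $-7705$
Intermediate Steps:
$C{\left(Y \right)} = -9$ ($C{\left(Y \right)} = -5 - 4 = -9$)
$\left(-74\right) 104 + C{\left(12 \right)} = \left(-74\right) 104 - 9 = -7696 - 9 = -7705$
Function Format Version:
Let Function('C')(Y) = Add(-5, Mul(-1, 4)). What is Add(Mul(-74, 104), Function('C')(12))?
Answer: -7705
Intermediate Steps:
Function('C')(Y) = -9 (Function('C')(Y) = Add(-5, -4) = -9)
Add(Mul(-74, 104), Function('C')(12)) = Add(Mul(-74, 104), -9) = Add(-7696, -9) = -7705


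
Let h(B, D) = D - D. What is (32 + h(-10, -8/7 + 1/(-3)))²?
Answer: 1024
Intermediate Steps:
h(B, D) = 0
(32 + h(-10, -8/7 + 1/(-3)))² = (32 + 0)² = 32² = 1024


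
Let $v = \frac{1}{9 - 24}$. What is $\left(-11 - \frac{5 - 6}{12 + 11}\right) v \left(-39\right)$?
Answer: $- \frac{3276}{115} \approx -28.487$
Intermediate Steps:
$v = - \frac{1}{15}$ ($v = \frac{1}{-15} = - \frac{1}{15} \approx -0.066667$)
$\left(-11 - \frac{5 - 6}{12 + 11}\right) v \left(-39\right) = \left(-11 - \frac{5 - 6}{12 + 11}\right) \left(- \frac{1}{15}\right) \left(-39\right) = \left(-11 - - \frac{1}{23}\right) \left(- \frac{1}{15}\right) \left(-39\right) = \left(-11 + \frac{1}{23}\right) \left(- \frac{1}{15}\right) \left(-39\right) = \left(- \frac{252}{23}\right) \left(- \frac{1}{15}\right) \left(-39\right) = \frac{84}{115} \left(-39\right) = - \frac{3276}{115}$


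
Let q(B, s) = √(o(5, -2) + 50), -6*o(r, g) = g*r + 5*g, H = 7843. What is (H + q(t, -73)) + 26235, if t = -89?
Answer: 34078 + 4*√30/3 ≈ 34085.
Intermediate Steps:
o(r, g) = -5*g/6 - g*r/6 (o(r, g) = -(g*r + 5*g)/6 = -(5*g + g*r)/6 = -5*g/6 - g*r/6)
q(B, s) = 4*√30/3 (q(B, s) = √(-⅙*(-2)*(5 + 5) + 50) = √(-⅙*(-2)*10 + 50) = √(10/3 + 50) = √(160/3) = 4*√30/3)
(H + q(t, -73)) + 26235 = (7843 + 4*√30/3) + 26235 = 34078 + 4*√30/3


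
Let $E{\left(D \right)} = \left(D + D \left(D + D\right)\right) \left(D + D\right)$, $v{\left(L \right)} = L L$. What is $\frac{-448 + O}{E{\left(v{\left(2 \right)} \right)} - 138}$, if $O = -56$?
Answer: $- \frac{84}{25} \approx -3.36$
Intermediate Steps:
$v{\left(L \right)} = L^{2}$
$E{\left(D \right)} = 2 D \left(D + 2 D^{2}\right)$ ($E{\left(D \right)} = \left(D + D 2 D\right) 2 D = \left(D + 2 D^{2}\right) 2 D = 2 D \left(D + 2 D^{2}\right)$)
$\frac{-448 + O}{E{\left(v{\left(2 \right)} \right)} - 138} = \frac{-448 - 56}{\left(2^{2}\right)^{2} \left(2 + 4 \cdot 2^{2}\right) - 138} = - \frac{504}{4^{2} \left(2 + 4 \cdot 4\right) - 138} = - \frac{504}{16 \left(2 + 16\right) - 138} = - \frac{504}{16 \cdot 18 - 138} = - \frac{504}{288 - 138} = - \frac{504}{150} = \left(-504\right) \frac{1}{150} = - \frac{84}{25}$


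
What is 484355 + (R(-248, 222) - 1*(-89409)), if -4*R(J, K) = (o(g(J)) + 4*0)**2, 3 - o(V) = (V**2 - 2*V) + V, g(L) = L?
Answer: -3810643945/4 ≈ -9.5266e+8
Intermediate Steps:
o(V) = 3 + V - V**2 (o(V) = 3 - ((V**2 - 2*V) + V) = 3 - (V**2 - V) = 3 + (V - V**2) = 3 + V - V**2)
R(J, K) = -(3 + J - J**2)**2/4 (R(J, K) = -((3 + J - J**2) + 4*0)**2/4 = -((3 + J - J**2) + 0)**2/4 = -(3 + J - J**2)**2/4)
484355 + (R(-248, 222) - 1*(-89409)) = 484355 + (-(3 - 248 - 1*(-248)**2)**2/4 - 1*(-89409)) = 484355 + (-(3 - 248 - 1*61504)**2/4 + 89409) = 484355 + (-(3 - 248 - 61504)**2/4 + 89409) = 484355 + (-1/4*(-61749)**2 + 89409) = 484355 + (-1/4*3812939001 + 89409) = 484355 + (-3812939001/4 + 89409) = 484355 - 3812581365/4 = -3810643945/4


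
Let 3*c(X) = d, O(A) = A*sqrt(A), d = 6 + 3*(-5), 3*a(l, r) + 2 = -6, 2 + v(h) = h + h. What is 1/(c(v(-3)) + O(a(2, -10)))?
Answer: -81/755 + 48*I*sqrt(6)/755 ≈ -0.10728 + 0.15573*I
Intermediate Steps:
v(h) = -2 + 2*h (v(h) = -2 + (h + h) = -2 + 2*h)
a(l, r) = -8/3 (a(l, r) = -2/3 + (1/3)*(-6) = -2/3 - 2 = -8/3)
d = -9 (d = 6 - 15 = -9)
O(A) = A**(3/2)
c(X) = -3 (c(X) = (1/3)*(-9) = -3)
1/(c(v(-3)) + O(a(2, -10))) = 1/(-3 + (-8/3)**(3/2)) = 1/(-3 - 16*I*sqrt(6)/9)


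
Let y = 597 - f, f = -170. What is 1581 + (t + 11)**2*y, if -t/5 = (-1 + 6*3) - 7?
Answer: 1168188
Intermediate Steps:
y = 767 (y = 597 - 1*(-170) = 597 + 170 = 767)
t = -50 (t = -5*((-1 + 6*3) - 7) = -5*((-1 + 18) - 7) = -5*(17 - 7) = -5*10 = -50)
1581 + (t + 11)**2*y = 1581 + (-50 + 11)**2*767 = 1581 + (-39)**2*767 = 1581 + 1521*767 = 1581 + 1166607 = 1168188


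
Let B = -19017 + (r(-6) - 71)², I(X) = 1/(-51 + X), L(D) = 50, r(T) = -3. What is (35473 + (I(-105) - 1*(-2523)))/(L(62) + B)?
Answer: -5927375/2104596 ≈ -2.8164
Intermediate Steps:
B = -13541 (B = -19017 + (-3 - 71)² = -19017 + (-74)² = -19017 + 5476 = -13541)
(35473 + (I(-105) - 1*(-2523)))/(L(62) + B) = (35473 + (1/(-51 - 105) - 1*(-2523)))/(50 - 13541) = (35473 + (1/(-156) + 2523))/(-13491) = (35473 + (-1/156 + 2523))*(-1/13491) = (35473 + 393587/156)*(-1/13491) = (5927375/156)*(-1/13491) = -5927375/2104596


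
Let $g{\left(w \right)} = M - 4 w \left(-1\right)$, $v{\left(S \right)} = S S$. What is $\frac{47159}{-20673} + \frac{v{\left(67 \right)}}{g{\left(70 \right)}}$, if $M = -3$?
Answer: $\frac{79738054}{5726421} \approx 13.925$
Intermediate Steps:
$v{\left(S \right)} = S^{2}$
$g{\left(w \right)} = -3 + 4 w$ ($g{\left(w \right)} = -3 - 4 w \left(-1\right) = -3 - 4 \left(- w\right) = -3 + 4 w$)
$\frac{47159}{-20673} + \frac{v{\left(67 \right)}}{g{\left(70 \right)}} = \frac{47159}{-20673} + \frac{67^{2}}{-3 + 4 \cdot 70} = 47159 \left(- \frac{1}{20673}\right) + \frac{4489}{-3 + 280} = - \frac{47159}{20673} + \frac{4489}{277} = \frac{79738054}{5726421}$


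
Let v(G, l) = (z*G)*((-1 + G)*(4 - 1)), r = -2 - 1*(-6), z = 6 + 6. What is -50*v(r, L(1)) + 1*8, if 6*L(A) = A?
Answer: -21592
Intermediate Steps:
L(A) = A/6
z = 12
r = 4 (r = -2 + 6 = 4)
v(G, l) = 12*G*(-3 + 3*G) (v(G, l) = (12*G)*((-1 + G)*(4 - 1)) = (12*G)*((-1 + G)*3) = (12*G)*(-3 + 3*G) = 12*G*(-3 + 3*G))
-50*v(r, L(1)) + 1*8 = -1800*4*(-1 + 4) + 1*8 = -1800*4*3 + 8 = -50*432 + 8 = -21600 + 8 = -21592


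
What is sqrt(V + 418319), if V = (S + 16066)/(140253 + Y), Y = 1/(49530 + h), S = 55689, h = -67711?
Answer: sqrt(169999636015255423683811)/637484948 ≈ 646.78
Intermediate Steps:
Y = -1/18181 (Y = 1/(49530 - 67711) = 1/(-18181) = -1/18181 ≈ -5.5002e-5)
V = 1304577655/2549939792 (V = (55689 + 16066)/(140253 - 1/18181) = 71755/(2549939792/18181) = 71755*(18181/2549939792) = 1304577655/2549939792 ≈ 0.51161)
sqrt(V + 418319) = sqrt(1304577655/2549939792 + 418319) = sqrt(1066689568427303/2549939792) = sqrt(169999636015255423683811)/637484948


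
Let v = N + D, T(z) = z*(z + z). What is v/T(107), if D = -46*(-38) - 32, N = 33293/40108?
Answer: 68858621/918392984 ≈ 0.074977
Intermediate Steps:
N = 33293/40108 (N = 33293*(1/40108) = 33293/40108 ≈ 0.83008)
D = 1716 (D = 1748 - 32 = 1716)
T(z) = 2*z² (T(z) = z*(2*z) = 2*z²)
v = 68858621/40108 (v = 33293/40108 + 1716 = 68858621/40108 ≈ 1716.8)
v/T(107) = 68858621/(40108*((2*107²))) = 68858621/(40108*((2*11449))) = (68858621/40108)/22898 = (68858621/40108)*(1/22898) = 68858621/918392984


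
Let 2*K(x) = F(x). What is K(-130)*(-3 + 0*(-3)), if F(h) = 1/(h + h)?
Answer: 3/520 ≈ 0.0057692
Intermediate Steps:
F(h) = 1/(2*h)
K(x) = 1/(4*x) (K(x) = (1/(2*x))/2 = 1/(4*x))
K(-130)*(-3 + 0*(-3)) = ((¼)/(-130))*(-3 + 0*(-3)) = ((¼)*(-1/130))*(-3 + 0) = -1/520*(-3) = 3/520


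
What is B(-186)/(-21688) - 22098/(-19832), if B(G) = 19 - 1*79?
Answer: 30028209/26882276 ≈ 1.1170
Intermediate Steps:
B(G) = -60 (B(G) = 19 - 79 = -60)
B(-186)/(-21688) - 22098/(-19832) = -60/(-21688) - 22098/(-19832) = -60*(-1/21688) - 22098*(-1/19832) = 15/5422 + 11049/9916 = 30028209/26882276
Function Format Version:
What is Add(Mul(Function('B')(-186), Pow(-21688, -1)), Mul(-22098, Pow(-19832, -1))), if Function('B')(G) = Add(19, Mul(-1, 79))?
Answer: Rational(30028209, 26882276) ≈ 1.1170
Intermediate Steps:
Function('B')(G) = -60 (Function('B')(G) = Add(19, -79) = -60)
Add(Mul(Function('B')(-186), Pow(-21688, -1)), Mul(-22098, Pow(-19832, -1))) = Add(Mul(-60, Pow(-21688, -1)), Mul(-22098, Pow(-19832, -1))) = Add(Mul(-60, Rational(-1, 21688)), Mul(-22098, Rational(-1, 19832))) = Add(Rational(15, 5422), Rational(11049, 9916)) = Rational(30028209, 26882276)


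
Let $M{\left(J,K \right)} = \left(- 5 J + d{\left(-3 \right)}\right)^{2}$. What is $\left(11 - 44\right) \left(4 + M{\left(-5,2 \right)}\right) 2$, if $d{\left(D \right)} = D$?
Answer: $-32208$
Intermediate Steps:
$M{\left(J,K \right)} = \left(-3 - 5 J\right)^{2}$ ($M{\left(J,K \right)} = \left(- 5 J - 3\right)^{2} = \left(-3 - 5 J\right)^{2}$)
$\left(11 - 44\right) \left(4 + M{\left(-5,2 \right)}\right) 2 = \left(11 - 44\right) \left(4 + \left(3 + 5 \left(-5\right)\right)^{2}\right) 2 = - 33 \left(4 + \left(3 - 25\right)^{2}\right) 2 = - 33 \left(4 + \left(-22\right)^{2}\right) 2 = - 33 \left(4 + 484\right) 2 = - 33 \cdot 488 \cdot 2 = \left(-33\right) 976 = -32208$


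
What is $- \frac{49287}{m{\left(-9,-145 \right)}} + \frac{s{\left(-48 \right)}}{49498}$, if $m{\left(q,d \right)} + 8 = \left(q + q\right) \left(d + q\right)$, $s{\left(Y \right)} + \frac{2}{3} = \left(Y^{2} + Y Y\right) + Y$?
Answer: $- \frac{3640508893}{205218708} \approx -17.74$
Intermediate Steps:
$s{\left(Y \right)} = - \frac{2}{3} + Y + 2 Y^{2}$ ($s{\left(Y \right)} = - \frac{2}{3} + \left(\left(Y^{2} + Y Y\right) + Y\right) = - \frac{2}{3} + \left(\left(Y^{2} + Y^{2}\right) + Y\right) = - \frac{2}{3} + \left(2 Y^{2} + Y\right) = - \frac{2}{3} + \left(Y + 2 Y^{2}\right) = - \frac{2}{3} + Y + 2 Y^{2}$)
$m{\left(q,d \right)} = -8 + 2 q \left(d + q\right)$ ($m{\left(q,d \right)} = -8 + \left(q + q\right) \left(d + q\right) = -8 + 2 q \left(d + q\right)$)
$- \frac{49287}{m{\left(-9,-145 \right)}} + \frac{s{\left(-48 \right)}}{49498} = - \frac{49287}{-8 + 2 \left(-9\right)^{2} + 2 \left(-145\right) \left(-9\right)} + \frac{- \frac{2}{3} - 48 + 2 \left(-48\right)^{2}}{49498} = - \frac{49287}{-8 + 2 \cdot 81 + 2610} + \left(- \frac{2}{3} - 48 + 2 \cdot 2304\right) \frac{1}{49498} = - \frac{49287}{-8 + 162 + 2610} + \left(- \frac{2}{3} - 48 + 4608\right) \frac{1}{49498} = - \frac{49287}{2764} + \frac{13678}{3} \cdot \frac{1}{49498} = \left(-49287\right) \frac{1}{2764} + \frac{6839}{74247} = - \frac{49287}{2764} + \frac{6839}{74247} = - \frac{3640508893}{205218708}$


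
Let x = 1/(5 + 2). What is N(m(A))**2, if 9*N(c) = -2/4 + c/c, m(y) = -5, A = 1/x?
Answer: 1/324 ≈ 0.0030864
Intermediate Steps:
x = 1/7 ≈ 0.14286
A = 7 (A = 1/(1/7) = 1*7 = 7)
N(c) = 1/18 (N(c) = (-2/4 + c/c)/9 = (-2*1/4 + 1)/9 = (-1/2 + 1)/9 = (1/9)*(1/2) = 1/18)
N(m(A))**2 = (1/18)**2 = 1/324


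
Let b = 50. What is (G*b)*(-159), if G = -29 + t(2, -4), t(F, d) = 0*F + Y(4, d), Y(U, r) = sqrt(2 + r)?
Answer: 230550 - 7950*I*sqrt(2) ≈ 2.3055e+5 - 11243.0*I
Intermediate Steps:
t(F, d) = sqrt(2 + d) (t(F, d) = 0*F + sqrt(2 + d) = 0 + sqrt(2 + d) = sqrt(2 + d))
G = -29 + I*sqrt(2) (G = -29 + sqrt(2 - 4) = -29 + sqrt(-2) = -29 + I*sqrt(2) ≈ -29.0 + 1.4142*I)
(G*b)*(-159) = ((-29 + I*sqrt(2))*50)*(-159) = (-1450 + 50*I*sqrt(2))*(-159) = 230550 - 7950*I*sqrt(2)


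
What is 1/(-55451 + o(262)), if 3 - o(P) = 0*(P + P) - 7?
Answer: -1/55441 ≈ -1.8037e-5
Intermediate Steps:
o(P) = 10 (o(P) = 3 - (0*(P + P) - 7) = 3 - (0*(2*P) - 7) = 3 - (0 - 7) = 3 - 1*(-7) = 3 + 7 = 10)
1/(-55451 + o(262)) = 1/(-55451 + 10) = 1/(-55441) = -1/55441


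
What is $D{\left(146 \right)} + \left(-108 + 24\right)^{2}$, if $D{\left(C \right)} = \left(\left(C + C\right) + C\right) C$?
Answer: $71004$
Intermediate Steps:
$D{\left(C \right)} = 3 C^{2}$ ($D{\left(C \right)} = \left(2 C + C\right) C = 3 C C = 3 C^{2}$)
$D{\left(146 \right)} + \left(-108 + 24\right)^{2} = 3 \cdot 146^{2} + \left(-108 + 24\right)^{2} = 3 \cdot 21316 + \left(-84\right)^{2} = 63948 + 7056 = 71004$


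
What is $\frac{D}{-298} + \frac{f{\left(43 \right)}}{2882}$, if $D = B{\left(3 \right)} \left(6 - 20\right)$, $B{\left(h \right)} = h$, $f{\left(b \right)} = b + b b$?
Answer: $\frac{15565}{19519} \approx 0.79743$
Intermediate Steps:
$f{\left(b \right)} = b + b^{2}$
$D = -42$ ($D = 3 \left(6 - 20\right) = 3 \left(-14\right) = -42$)
$\frac{D}{-298} + \frac{f{\left(43 \right)}}{2882} = - \frac{42}{-298} + \frac{43 \left(1 + 43\right)}{2882} = \left(-42\right) \left(- \frac{1}{298}\right) + 43 \cdot 44 \cdot \frac{1}{2882} = \frac{21}{149} + 1892 \cdot \frac{1}{2882} = \frac{21}{149} + \frac{86}{131} = \frac{15565}{19519}$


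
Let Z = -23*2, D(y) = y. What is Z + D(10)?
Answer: -36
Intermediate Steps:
Z = -46
Z + D(10) = -46 + 10 = -36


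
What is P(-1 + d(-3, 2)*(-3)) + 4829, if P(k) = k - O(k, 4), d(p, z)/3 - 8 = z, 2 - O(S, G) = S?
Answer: 4645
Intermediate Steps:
O(S, G) = 2 - S
d(p, z) = 24 + 3*z
P(k) = -2 + 2*k (P(k) = k - (2 - k) = k + (-2 + k) = -2 + 2*k)
P(-1 + d(-3, 2)*(-3)) + 4829 = (-2 + 2*(-1 + (24 + 3*2)*(-3))) + 4829 = (-2 + 2*(-1 + (24 + 6)*(-3))) + 4829 = (-2 + 2*(-1 + 30*(-3))) + 4829 = (-2 + 2*(-1 - 90)) + 4829 = (-2 + 2*(-91)) + 4829 = (-2 - 182) + 4829 = -184 + 4829 = 4645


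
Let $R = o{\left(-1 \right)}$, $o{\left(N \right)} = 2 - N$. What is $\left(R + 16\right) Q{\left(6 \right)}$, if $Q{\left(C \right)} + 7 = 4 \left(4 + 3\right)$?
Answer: $399$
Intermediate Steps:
$Q{\left(C \right)} = 21$ ($Q{\left(C \right)} = -7 + 4 \left(4 + 3\right) = -7 + 4 \cdot 7 = -7 + 28 = 21$)
$R = 3$ ($R = 2 - -1 = 2 + 1 = 3$)
$\left(R + 16\right) Q{\left(6 \right)} = \left(3 + 16\right) 21 = 19 \cdot 21 = 399$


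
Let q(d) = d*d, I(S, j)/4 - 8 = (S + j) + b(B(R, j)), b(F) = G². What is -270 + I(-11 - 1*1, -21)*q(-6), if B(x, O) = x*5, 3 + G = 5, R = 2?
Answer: -3294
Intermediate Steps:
G = 2 (G = -3 + 5 = 2)
B(x, O) = 5*x
b(F) = 4 (b(F) = 2² = 4)
I(S, j) = 48 + 4*S + 4*j (I(S, j) = 32 + 4*((S + j) + 4) = 32 + 4*(4 + S + j) = 32 + (16 + 4*S + 4*j) = 48 + 4*S + 4*j)
q(d) = d²
-270 + I(-11 - 1*1, -21)*q(-6) = -270 + (48 + 4*(-11 - 1*1) + 4*(-21))*(-6)² = -270 + (48 + 4*(-11 - 1) - 84)*36 = -270 + (48 + 4*(-12) - 84)*36 = -270 + (48 - 48 - 84)*36 = -270 - 84*36 = -270 - 3024 = -3294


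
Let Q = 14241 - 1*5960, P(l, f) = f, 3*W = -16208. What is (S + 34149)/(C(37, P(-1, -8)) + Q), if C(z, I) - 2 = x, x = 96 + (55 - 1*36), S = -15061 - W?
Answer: 36736/12597 ≈ 2.9162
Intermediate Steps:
W = -16208/3 (W = (⅓)*(-16208) = -16208/3 ≈ -5402.7)
Q = 8281 (Q = 14241 - 5960 = 8281)
S = -28975/3 (S = -15061 - 1*(-16208/3) = -15061 + 16208/3 = -28975/3 ≈ -9658.3)
x = 115 (x = 96 + (55 - 36) = 96 + 19 = 115)
C(z, I) = 117 (C(z, I) = 2 + 115 = 117)
(S + 34149)/(C(37, P(-1, -8)) + Q) = (-28975/3 + 34149)/(117 + 8281) = (73472/3)/8398 = (73472/3)*(1/8398) = 36736/12597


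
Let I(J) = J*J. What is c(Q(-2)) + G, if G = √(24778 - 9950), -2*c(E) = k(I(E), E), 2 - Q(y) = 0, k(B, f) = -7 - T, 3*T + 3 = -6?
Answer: 2 + 2*√3707 ≈ 123.77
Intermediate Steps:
I(J) = J²
T = -3 (T = -1 + (⅓)*(-6) = -1 - 2 = -3)
k(B, f) = -4 (k(B, f) = -7 - 1*(-3) = -7 + 3 = -4)
Q(y) = 2 (Q(y) = 2 - 1*0 = 2 + 0 = 2)
c(E) = 2 (c(E) = -½*(-4) = 2)
G = 2*√3707 (G = √14828 = 2*√3707 ≈ 121.77)
c(Q(-2)) + G = 2 + 2*√3707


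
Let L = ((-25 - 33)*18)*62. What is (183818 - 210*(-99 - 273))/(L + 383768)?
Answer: 130969/159520 ≈ 0.82102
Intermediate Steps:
L = -64728 (L = -58*18*62 = -1044*62 = -64728)
(183818 - 210*(-99 - 273))/(L + 383768) = (183818 - 210*(-99 - 273))/(-64728 + 383768) = (183818 - 210*(-372))/319040 = (183818 + 78120)*(1/319040) = 261938*(1/319040) = 130969/159520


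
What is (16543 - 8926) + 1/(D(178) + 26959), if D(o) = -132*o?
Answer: 26377672/3463 ≈ 7617.0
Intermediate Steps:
(16543 - 8926) + 1/(D(178) + 26959) = (16543 - 8926) + 1/(-132*178 + 26959) = 7617 + 1/(-23496 + 26959) = 7617 + 1/3463 = 26377672/3463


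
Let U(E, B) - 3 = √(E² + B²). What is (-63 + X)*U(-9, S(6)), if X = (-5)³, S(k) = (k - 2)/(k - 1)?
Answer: -564 - 188*√2041/5 ≈ -2262.7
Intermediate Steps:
S(k) = (-2 + k)/(-1 + k)
X = -125
U(E, B) = 3 + √(B² + E²) (U(E, B) = 3 + √(E² + B²) = 3 + √(B² + E²))
(-63 + X)*U(-9, S(6)) = (-63 - 125)*(3 + √(((-2 + 6)/(-1 + 6))² + (-9)²)) = -188*(3 + √((4/5)² + 81)) = -188*(3 + √(((⅕)*4)² + 81)) = -188*(3 + √((⅘)² + 81)) = -188*(3 + √(16/25 + 81)) = -188*(3 + √(2041/25)) = -188*(3 + √2041/5) = -564 - 188*√2041/5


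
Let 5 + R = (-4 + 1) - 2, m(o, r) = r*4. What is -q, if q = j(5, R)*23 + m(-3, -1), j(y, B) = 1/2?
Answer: -15/2 ≈ -7.5000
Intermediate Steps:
m(o, r) = 4*r
R = -10 (R = -5 + ((-4 + 1) - 2) = -5 + (-3 - 2) = -5 - 5 = -10)
j(y, B) = ½
q = 15/2 (q = (½)*23 + 4*(-1) = 23/2 - 4 = 15/2 ≈ 7.5000)
-q = -1*15/2 = -15/2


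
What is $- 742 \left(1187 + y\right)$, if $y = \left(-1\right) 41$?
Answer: $-850332$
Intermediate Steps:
$y = -41$
$- 742 \left(1187 + y\right) = - 742 \left(1187 - 41\right) = \left(-742\right) 1146 = -850332$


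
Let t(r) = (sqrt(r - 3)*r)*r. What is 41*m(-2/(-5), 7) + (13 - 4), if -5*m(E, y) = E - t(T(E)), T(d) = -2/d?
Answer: 143/25 + 410*I*sqrt(2) ≈ 5.72 + 579.83*I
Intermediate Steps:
t(r) = r**2*sqrt(-3 + r) (t(r) = (sqrt(-3 + r)*r)*r = (r*sqrt(-3 + r))*r = r**2*sqrt(-3 + r))
m(E, y) = -E/5 + 4*sqrt(-3 - 2/E)/(5*E**2) (m(E, y) = -(E - (-2/E)**2*sqrt(-3 - 2/E))/5 = -(E - 4/E**2*sqrt(-3 - 2/E))/5 = -(E - 4*sqrt(-3 - 2/E)/E**2)/5 = -E/5 + 4*sqrt(-3 - 2/E)/(5*E**2))
41*m(-2/(-5), 7) + (13 - 4) = 41*((-(-2/(-5))**3 + 4*sqrt(-3 - 2/((-2/(-5)))))/(5*(-2/(-5))**2)) + (13 - 4) = 41*((-(-2*(-1/5))**3 + 4*sqrt(-3 - 2/((-2*(-1/5)))))/(5*(-2*(-1/5))**2)) + 9 = 41*((-(2/5)**3 + 4*sqrt(-3 - 2/2/5))/(5*(2/5)**2)) + 9 = 41*((1/5)*(25/4)*(-1*8/125 + 4*sqrt(-3 - 2*5/2))) + 9 = 41*((1/5)*(25/4)*(-8/125 + 4*sqrt(-3 - 5))) + 9 = 41*((1/5)*(25/4)*(-8/125 + 4*sqrt(-8))) + 9 = 41*((1/5)*(25/4)*(-8/125 + 4*(2*I*sqrt(2)))) + 9 = 41*((1/5)*(25/4)*(-8/125 + 8*I*sqrt(2))) + 9 = 41*(-2/25 + 10*I*sqrt(2)) + 9 = (-82/25 + 410*I*sqrt(2)) + 9 = 143/25 + 410*I*sqrt(2)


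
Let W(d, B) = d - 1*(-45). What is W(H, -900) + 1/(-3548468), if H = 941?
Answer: 3498789447/3548468 ≈ 986.00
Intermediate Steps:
W(d, B) = 45 + d (W(d, B) = d + 45 = 45 + d)
W(H, -900) + 1/(-3548468) = (45 + 941) + 1/(-3548468) = 986 - 1/3548468 = 3498789447/3548468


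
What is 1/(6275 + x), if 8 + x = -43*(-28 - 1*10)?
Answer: 1/7901 ≈ 0.00012657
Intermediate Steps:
x = 1626 (x = -8 - 43*(-28 - 1*10) = -8 - 43*(-28 - 10) = -8 - 43*(-38) = -8 + 1634 = 1626)
1/(6275 + x) = 1/(6275 + 1626) = 1/7901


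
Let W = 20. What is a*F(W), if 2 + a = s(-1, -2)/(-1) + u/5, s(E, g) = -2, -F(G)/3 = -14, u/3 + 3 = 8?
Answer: 126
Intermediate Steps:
u = 15 (u = -9 + 3*8 = -9 + 24 = 15)
F(G) = 42 (F(G) = -3*(-14) = 42)
a = 3 (a = -2 + (-2/(-1) + 15/5) = -2 + (-2*(-1) + 15*(1/5)) = -2 + (2 + 3) = -2 + 5 = 3)
a*F(W) = 3*42 = 126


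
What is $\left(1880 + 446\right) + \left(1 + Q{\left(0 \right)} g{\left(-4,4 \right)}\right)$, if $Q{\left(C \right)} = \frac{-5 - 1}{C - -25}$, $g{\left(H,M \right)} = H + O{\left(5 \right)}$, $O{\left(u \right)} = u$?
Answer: $\frac{58169}{25} \approx 2326.8$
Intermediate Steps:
$g{\left(H,M \right)} = 5 + H$ ($g{\left(H,M \right)} = H + 5 = 5 + H$)
$Q{\left(C \right)} = - \frac{6}{25 + C}$ ($Q{\left(C \right)} = - \frac{6}{C + 25} = - \frac{6}{25 + C}$)
$\left(1880 + 446\right) + \left(1 + Q{\left(0 \right)} g{\left(-4,4 \right)}\right) = \left(1880 + 446\right) + \left(1 + - \frac{6}{25 + 0} \left(5 - 4\right)\right) = 2326 + \left(1 + - \frac{6}{25} \cdot 1\right) = 2326 + \left(1 + \left(-6\right) \frac{1}{25} \cdot 1\right) = 2326 + \left(1 - \frac{6}{25}\right) = 2326 + \frac{19}{25} = \frac{58169}{25}$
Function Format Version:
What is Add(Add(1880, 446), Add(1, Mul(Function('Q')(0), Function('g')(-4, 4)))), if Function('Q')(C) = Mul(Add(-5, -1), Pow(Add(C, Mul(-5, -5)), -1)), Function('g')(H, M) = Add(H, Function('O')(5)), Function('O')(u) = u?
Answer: Rational(58169, 25) ≈ 2326.8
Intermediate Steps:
Function('g')(H, M) = Add(5, H) (Function('g')(H, M) = Add(H, 5) = Add(5, H))
Function('Q')(C) = Mul(-6, Pow(Add(25, C), -1)) (Function('Q')(C) = Mul(-6, Pow(Add(C, 25), -1)) = Mul(-6, Pow(Add(25, C), -1)))
Add(Add(1880, 446), Add(1, Mul(Function('Q')(0), Function('g')(-4, 4)))) = Add(Add(1880, 446), Add(1, Mul(Mul(-6, Pow(Add(25, 0), -1)), Add(5, -4)))) = Add(2326, Add(1, Mul(Mul(-6, Pow(25, -1)), 1))) = Add(2326, Add(1, Mul(Mul(-6, Rational(1, 25)), 1))) = Add(2326, Add(1, Mul(Rational(-6, 25), 1))) = Add(2326, Add(1, Rational(-6, 25))) = Add(2326, Rational(19, 25)) = Rational(58169, 25)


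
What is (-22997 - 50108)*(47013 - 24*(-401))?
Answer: -4140447885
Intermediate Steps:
(-22997 - 50108)*(47013 - 24*(-401)) = -73105*(47013 + 9624) = -73105*56637 = -4140447885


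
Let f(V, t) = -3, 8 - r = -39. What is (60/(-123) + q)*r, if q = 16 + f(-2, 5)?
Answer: 24111/41 ≈ 588.07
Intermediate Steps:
r = 47 (r = 8 - 1*(-39) = 8 + 39 = 47)
q = 13 (q = 16 - 3 = 13)
(60/(-123) + q)*r = (60/(-123) + 13)*47 = (60*(-1/123) + 13)*47 = (-20/41 + 13)*47 = (513/41)*47 = 24111/41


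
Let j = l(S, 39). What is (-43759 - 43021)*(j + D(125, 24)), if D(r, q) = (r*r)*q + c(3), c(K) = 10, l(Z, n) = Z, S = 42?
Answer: -32547012560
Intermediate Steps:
D(r, q) = 10 + q*r² (D(r, q) = (r*r)*q + 10 = r²*q + 10 = q*r² + 10 = 10 + q*r²)
j = 42
(-43759 - 43021)*(j + D(125, 24)) = (-43759 - 43021)*(42 + (10 + 24*125²)) = -86780*(42 + (10 + 24*15625)) = -86780*(42 + (10 + 375000)) = -86780*(42 + 375010) = -86780*375052 = -32547012560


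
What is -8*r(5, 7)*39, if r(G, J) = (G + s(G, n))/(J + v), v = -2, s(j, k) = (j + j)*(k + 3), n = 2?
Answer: -3432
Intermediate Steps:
s(j, k) = 2*j*(3 + k) (s(j, k) = (2*j)*(3 + k) = 2*j*(3 + k))
r(G, J) = 11*G/(-2 + J) (r(G, J) = (G + 2*G*(3 + 2))/(J - 2) = (G + 2*G*5)/(-2 + J) = (G + 10*G)/(-2 + J) = (11*G)/(-2 + J) = 11*G/(-2 + J))
-8*r(5, 7)*39 = -88*5/(-2 + 7)*39 = -88*5/5*39 = -8*11*39 = -88*39 = -3432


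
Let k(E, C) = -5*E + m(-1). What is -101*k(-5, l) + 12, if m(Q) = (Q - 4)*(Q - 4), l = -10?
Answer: -5038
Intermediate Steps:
m(Q) = (-4 + Q)² (m(Q) = (-4 + Q)*(-4 + Q) = (-4 + Q)²)
k(E, C) = 25 - 5*E (k(E, C) = -5*E + (-4 - 1)² = -5*E + (-5)² = -5*E + 25 = 25 - 5*E)
-101*k(-5, l) + 12 = -101*(25 - 5*(-5)) + 12 = -101*(25 + 25) + 12 = -101*50 + 12 = -5050 + 12 = -5038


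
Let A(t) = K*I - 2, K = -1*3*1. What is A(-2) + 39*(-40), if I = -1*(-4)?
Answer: -1574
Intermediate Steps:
I = 4
K = -3 (K = -3*1 = -3)
A(t) = -14 (A(t) = -3*4 - 2 = -12 - 2 = -14)
A(-2) + 39*(-40) = -14 + 39*(-40) = -14 - 1560 = -1574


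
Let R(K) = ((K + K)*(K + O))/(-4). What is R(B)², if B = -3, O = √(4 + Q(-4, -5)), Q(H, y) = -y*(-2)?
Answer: 27/4 - 27*I*√6/2 ≈ 6.75 - 33.068*I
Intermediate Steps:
Q(H, y) = 2*y (Q(H, y) = -(-2)*y = 2*y)
O = I*√6 (O = √(4 + 2*(-5)) = √(4 - 10) = √(-6) = I*√6 ≈ 2.4495*I)
R(K) = -K*(K + I*√6)/2 (R(K) = ((K + K)*(K + I*√6))/(-4) = ((2*K)*(K + I*√6))*(-¼) = (2*K*(K + I*√6))*(-¼) = -K*(K + I*√6)/2)
R(B)² = (-½*(-3)*(-3 + I*√6))² = (-9/2 + 3*I*√6/2)²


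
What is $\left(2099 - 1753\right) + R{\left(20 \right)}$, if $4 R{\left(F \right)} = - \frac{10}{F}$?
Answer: $\frac{2767}{8} \approx 345.88$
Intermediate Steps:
$R{\left(F \right)} = - \frac{5}{2 F}$ ($R{\left(F \right)} = \frac{\left(-10\right) \frac{1}{F}}{4} = - \frac{5}{2 F}$)
$\left(2099 - 1753\right) + R{\left(20 \right)} = \left(2099 - 1753\right) - \frac{5}{2 \cdot 20} = 346 - \frac{1}{8} = \frac{2767}{8}$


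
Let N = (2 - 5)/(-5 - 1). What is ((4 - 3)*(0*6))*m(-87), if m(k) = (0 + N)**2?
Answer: 0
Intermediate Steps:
N = 1/2 (N = -3/(-6) = -3*(-1/6) = 1/2 ≈ 0.50000)
m(k) = 1/4 (m(k) = (0 + 1/2)**2 = (1/2)**2 = 1/4)
((4 - 3)*(0*6))*m(-87) = ((4 - 3)*(0*6))*(1/4) = (1*0)*(1/4) = 0*(1/4) = 0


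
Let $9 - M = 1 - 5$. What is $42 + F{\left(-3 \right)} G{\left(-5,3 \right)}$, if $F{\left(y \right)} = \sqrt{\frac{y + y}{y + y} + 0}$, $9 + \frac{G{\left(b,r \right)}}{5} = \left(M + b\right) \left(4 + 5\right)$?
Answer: $357$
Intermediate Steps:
$M = 13$ ($M = 9 - \left(1 - 5\right) = 9 - -4 = 9 + 4 = 13$)
$G{\left(b,r \right)} = 540 + 45 b$ ($G{\left(b,r \right)} = -45 + 5 \left(13 + b\right) \left(4 + 5\right) = -45 + 5 \left(13 + b\right) 9 = -45 + 5 \left(117 + 9 b\right) = -45 + \left(585 + 45 b\right) = 540 + 45 b$)
$F{\left(y \right)} = 1$ ($F{\left(y \right)} = \sqrt{\frac{2 y}{2 y} + 0} = \sqrt{2 y \frac{1}{2 y} + 0} = \sqrt{1 + 0} = \sqrt{1} = 1$)
$42 + F{\left(-3 \right)} G{\left(-5,3 \right)} = 42 + 1 \left(540 + 45 \left(-5\right)\right) = 42 + 1 \left(540 - 225\right) = 42 + 1 \cdot 315 = 42 + 315 = 357$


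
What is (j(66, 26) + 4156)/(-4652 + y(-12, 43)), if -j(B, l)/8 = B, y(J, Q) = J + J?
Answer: -907/1169 ≈ -0.77588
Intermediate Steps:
y(J, Q) = 2*J
j(B, l) = -8*B
(j(66, 26) + 4156)/(-4652 + y(-12, 43)) = (-8*66 + 4156)/(-4652 + 2*(-12)) = (-528 + 4156)/(-4652 - 24) = 3628/(-4676) = 3628*(-1/4676) = -907/1169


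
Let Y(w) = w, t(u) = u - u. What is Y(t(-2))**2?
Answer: 0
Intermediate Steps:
t(u) = 0
Y(t(-2))**2 = 0**2 = 0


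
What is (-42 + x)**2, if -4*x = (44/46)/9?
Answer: 302725201/171396 ≈ 1766.2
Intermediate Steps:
x = -11/414 (x = -44/46/(4*9) = -44*(1/46)/(4*9) = -11/(46*9) = -1/4*22/207 = -11/414 ≈ -0.026570)
(-42 + x)**2 = (-42 - 11/414)**2 = (-17399/414)**2 = 302725201/171396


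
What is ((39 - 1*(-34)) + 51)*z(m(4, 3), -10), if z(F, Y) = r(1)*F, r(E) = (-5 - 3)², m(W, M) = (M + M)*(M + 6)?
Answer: 428544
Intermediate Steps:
m(W, M) = 2*M*(6 + M) (m(W, M) = (2*M)*(6 + M) = 2*M*(6 + M))
r(E) = 64 (r(E) = (-8)² = 64)
z(F, Y) = 64*F
((39 - 1*(-34)) + 51)*z(m(4, 3), -10) = ((39 - 1*(-34)) + 51)*(64*(2*3*(6 + 3))) = ((39 + 34) + 51)*(64*(2*3*9)) = (73 + 51)*(64*54) = 124*3456 = 428544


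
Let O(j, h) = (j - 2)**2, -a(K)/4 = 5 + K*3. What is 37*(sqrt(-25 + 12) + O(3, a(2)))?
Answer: 37 + 37*I*sqrt(13) ≈ 37.0 + 133.41*I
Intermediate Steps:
a(K) = -20 - 12*K (a(K) = -4*(5 + K*3) = -4*(5 + 3*K) = -20 - 12*K)
O(j, h) = (-2 + j)**2
37*(sqrt(-25 + 12) + O(3, a(2))) = 37*(sqrt(-25 + 12) + (-2 + 3)**2) = 37*(sqrt(-13) + 1**2) = 37*(I*sqrt(13) + 1) = 37*(1 + I*sqrt(13)) = 37 + 37*I*sqrt(13)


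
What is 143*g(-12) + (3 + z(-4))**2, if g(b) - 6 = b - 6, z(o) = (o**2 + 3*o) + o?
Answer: -1707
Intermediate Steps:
z(o) = o**2 + 4*o
g(b) = b (g(b) = 6 + (b - 6) = 6 + (-6 + b) = b)
143*g(-12) + (3 + z(-4))**2 = 143*(-12) + (3 - 4*(4 - 4))**2 = -1716 + (3 - 4*0)**2 = -1716 + (3 + 0)**2 = -1716 + 3**2 = -1716 + 9 = -1707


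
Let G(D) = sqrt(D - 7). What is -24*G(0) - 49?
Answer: -49 - 24*I*sqrt(7) ≈ -49.0 - 63.498*I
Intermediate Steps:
G(D) = sqrt(-7 + D)
-24*G(0) - 49 = -24*sqrt(-7 + 0) - 49 = -24*I*sqrt(7) - 49 = -49 - 24*I*sqrt(7)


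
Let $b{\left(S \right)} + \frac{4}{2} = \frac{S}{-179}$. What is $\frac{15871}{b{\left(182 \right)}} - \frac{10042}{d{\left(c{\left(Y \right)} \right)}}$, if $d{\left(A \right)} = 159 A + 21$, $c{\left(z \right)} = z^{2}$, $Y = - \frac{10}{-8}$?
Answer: $- \frac{1370435731}{258660} \approx -5298.2$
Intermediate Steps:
$Y = \frac{5}{4}$ ($Y = \left(-10\right) \left(- \frac{1}{8}\right) = \frac{5}{4} \approx 1.25$)
$b{\left(S \right)} = -2 - \frac{S}{179}$ ($b{\left(S \right)} = -2 + \frac{S}{-179} = -2 + S \left(- \frac{1}{179}\right) = -2 - \frac{S}{179}$)
$d{\left(A \right)} = 21 + 159 A$
$\frac{15871}{b{\left(182 \right)}} - \frac{10042}{d{\left(c{\left(Y \right)} \right)}} = \frac{15871}{-2 - \frac{182}{179}} - \frac{10042}{21 + 159 \left(\frac{5}{4}\right)^{2}} = \frac{15871}{-2 - \frac{182}{179}} - \frac{10042}{21 + 159 \cdot \frac{25}{16}} = \frac{15871}{- \frac{540}{179}} - \frac{10042}{21 + \frac{3975}{16}} = 15871 \left(- \frac{179}{540}\right) - \frac{10042}{\frac{4311}{16}} = - \frac{2840909}{540} - \frac{160672}{4311} = - \frac{1370435731}{258660}$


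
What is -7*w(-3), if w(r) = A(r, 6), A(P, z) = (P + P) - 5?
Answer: 77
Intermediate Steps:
A(P, z) = -5 + 2*P (A(P, z) = 2*P - 5 = -5 + 2*P)
w(r) = -5 + 2*r
-7*w(-3) = -7*(-5 + 2*(-3)) = -7*(-5 - 6) = -7*(-11) = 77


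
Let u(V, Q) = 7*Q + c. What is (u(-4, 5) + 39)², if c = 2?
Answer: 5776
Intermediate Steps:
u(V, Q) = 2 + 7*Q (u(V, Q) = 7*Q + 2 = 2 + 7*Q)
(u(-4, 5) + 39)² = ((2 + 7*5) + 39)² = ((2 + 35) + 39)² = (37 + 39)² = 76² = 5776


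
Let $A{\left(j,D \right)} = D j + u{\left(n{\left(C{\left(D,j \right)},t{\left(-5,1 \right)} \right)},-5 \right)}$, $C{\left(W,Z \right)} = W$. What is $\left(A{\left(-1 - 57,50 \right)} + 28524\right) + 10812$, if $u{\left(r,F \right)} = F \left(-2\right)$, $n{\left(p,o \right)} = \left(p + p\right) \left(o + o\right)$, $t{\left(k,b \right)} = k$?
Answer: $36446$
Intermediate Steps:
$n{\left(p,o \right)} = 4 o p$ ($n{\left(p,o \right)} = 2 p 2 o = 4 o p$)
$u{\left(r,F \right)} = - 2 F$
$A{\left(j,D \right)} = 10 + D j$ ($A{\left(j,D \right)} = D j - -10 = D j + 10 = 10 + D j$)
$\left(A{\left(-1 - 57,50 \right)} + 28524\right) + 10812 = \left(\left(10 + 50 \left(-1 - 57\right)\right) + 28524\right) + 10812 = \left(\left(10 + 50 \left(-58\right)\right) + 28524\right) + 10812 = \left(\left(10 - 2900\right) + 28524\right) + 10812 = \left(-2890 + 28524\right) + 10812 = 25634 + 10812 = 36446$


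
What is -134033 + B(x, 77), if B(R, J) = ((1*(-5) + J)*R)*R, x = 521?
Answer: 19409719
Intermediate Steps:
B(R, J) = R²*(-5 + J) (B(R, J) = ((-5 + J)*R)*R = (R*(-5 + J))*R = R²*(-5 + J))
-134033 + B(x, 77) = -134033 + 521²*(-5 + 77) = -134033 + 271441*72 = -134033 + 19543752 = 19409719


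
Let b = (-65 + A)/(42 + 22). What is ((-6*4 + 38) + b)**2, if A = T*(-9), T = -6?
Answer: 783225/4096 ≈ 191.22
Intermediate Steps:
A = 54 (A = -6*(-9) = 54)
b = -11/64 (b = (-65 + 54)/(42 + 22) = -11/64 ≈ -0.17188)
((-6*4 + 38) + b)**2 = ((-6*4 + 38) - 11/64)**2 = ((-24 + 38) - 11/64)**2 = (14 - 11/64)**2 = (885/64)**2 = 783225/4096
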